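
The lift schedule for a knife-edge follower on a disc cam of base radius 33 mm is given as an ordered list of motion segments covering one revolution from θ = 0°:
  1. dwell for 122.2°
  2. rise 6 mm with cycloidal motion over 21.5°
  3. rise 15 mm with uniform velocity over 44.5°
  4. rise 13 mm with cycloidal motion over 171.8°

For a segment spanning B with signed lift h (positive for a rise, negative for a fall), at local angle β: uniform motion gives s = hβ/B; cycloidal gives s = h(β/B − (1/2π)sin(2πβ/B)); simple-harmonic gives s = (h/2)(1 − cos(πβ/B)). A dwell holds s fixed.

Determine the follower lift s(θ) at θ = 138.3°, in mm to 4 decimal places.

seg 1 [0°–122.2°] dwell: s stays 0.0000
seg 2 [122.2°–143.7°] cycloidal, h=6: θ=138.3° here. β=16.1, B=21.5. 6·(0.7488 − sin(2π·0.7488)/(2π)) = 5.4479 → s = 5.4479

5.4479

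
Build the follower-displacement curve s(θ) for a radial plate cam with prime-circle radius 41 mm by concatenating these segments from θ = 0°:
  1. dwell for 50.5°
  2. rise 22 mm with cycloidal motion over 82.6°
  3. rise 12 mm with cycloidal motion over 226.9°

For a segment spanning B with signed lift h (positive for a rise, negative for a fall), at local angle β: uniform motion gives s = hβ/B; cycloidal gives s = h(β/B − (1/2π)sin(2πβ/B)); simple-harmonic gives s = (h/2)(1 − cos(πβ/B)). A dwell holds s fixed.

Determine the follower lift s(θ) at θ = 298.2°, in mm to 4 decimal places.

seg 1 [0°–50.5°] dwell: s stays 0.0000
seg 2 [50.5°–133.1°] cycloidal, h=22: full span → s += 22 → s = 22.0000
seg 3 [133.1°–360°] cycloidal, h=12: θ=298.2° here. β=165.1, B=226.9. 12·(0.7276 − sin(2π·0.7276)/(2π)) = 10.6226 → s = 32.6226

32.6226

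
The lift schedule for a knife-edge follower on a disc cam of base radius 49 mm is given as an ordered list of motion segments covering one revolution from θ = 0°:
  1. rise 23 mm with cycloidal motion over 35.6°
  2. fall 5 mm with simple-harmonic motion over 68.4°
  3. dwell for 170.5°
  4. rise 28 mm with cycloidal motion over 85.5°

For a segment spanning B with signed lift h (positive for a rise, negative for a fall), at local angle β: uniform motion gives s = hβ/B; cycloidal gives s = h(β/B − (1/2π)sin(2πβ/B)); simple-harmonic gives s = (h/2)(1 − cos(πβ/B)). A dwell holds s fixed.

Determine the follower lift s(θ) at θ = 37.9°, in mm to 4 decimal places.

seg 1 [0°–35.6°] cycloidal, h=23: full span → s += 23 → s = 23.0000
seg 2 [35.6°–104°] simple-harmonic, h=-5: θ=37.9° here. β=2.3, B=68.4. -5/2·(1 − cos(π·0.0336)) = -0.0139 → s = 22.9861

22.9861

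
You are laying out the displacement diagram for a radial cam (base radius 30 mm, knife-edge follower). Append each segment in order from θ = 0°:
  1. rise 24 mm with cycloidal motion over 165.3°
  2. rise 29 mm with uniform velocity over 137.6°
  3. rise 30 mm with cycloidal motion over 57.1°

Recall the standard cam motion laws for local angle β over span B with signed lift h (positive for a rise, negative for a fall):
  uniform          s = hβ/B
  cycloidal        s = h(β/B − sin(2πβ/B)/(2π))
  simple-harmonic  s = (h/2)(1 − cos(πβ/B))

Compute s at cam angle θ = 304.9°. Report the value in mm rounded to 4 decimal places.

seg 1 [0°–165.3°] cycloidal, h=24: full span → s += 24 → s = 24.0000
seg 2 [165.3°–302.9°] uniform, h=29: full span → s += 29 → s = 53.0000
seg 3 [302.9°–360°] cycloidal, h=30: θ=304.9° here. β=2, B=57.1. 30·(0.0350 − sin(2π·0.0350)/(2π)) = 0.0085 → s = 53.0085

53.0085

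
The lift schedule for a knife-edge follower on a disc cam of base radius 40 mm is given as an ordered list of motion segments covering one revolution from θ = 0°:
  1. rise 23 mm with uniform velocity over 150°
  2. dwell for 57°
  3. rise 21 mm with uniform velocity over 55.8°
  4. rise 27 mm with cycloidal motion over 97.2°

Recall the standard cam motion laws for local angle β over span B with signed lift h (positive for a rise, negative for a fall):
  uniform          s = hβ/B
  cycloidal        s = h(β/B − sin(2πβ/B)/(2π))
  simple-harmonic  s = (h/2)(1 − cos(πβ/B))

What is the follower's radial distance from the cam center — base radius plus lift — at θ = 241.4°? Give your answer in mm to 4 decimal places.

seg 1 [0°–150°] uniform, h=23: full span → s += 23 → s = 23.0000
seg 2 [150°–207°] dwell: s stays 23.0000
seg 3 [207°–262.8°] uniform, h=21: θ=241.4° here. β=34.4, B=55.8. 21·34.4/55.8 = 12.9462 → s = 35.9462
radial distance = base radius + s = 40 + 35.9462 = 75.9462

75.9462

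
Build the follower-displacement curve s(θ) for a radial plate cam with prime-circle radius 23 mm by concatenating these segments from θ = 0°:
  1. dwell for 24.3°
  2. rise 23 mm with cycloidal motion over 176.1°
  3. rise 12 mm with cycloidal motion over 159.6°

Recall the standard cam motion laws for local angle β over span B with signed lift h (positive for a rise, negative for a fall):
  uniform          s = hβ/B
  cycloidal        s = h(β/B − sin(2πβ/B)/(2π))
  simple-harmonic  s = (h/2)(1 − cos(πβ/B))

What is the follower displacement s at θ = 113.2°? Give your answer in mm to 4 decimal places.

seg 1 [0°–24.3°] dwell: s stays 0.0000
seg 2 [24.3°–200.4°] cycloidal, h=23: θ=113.2° here. β=88.9, B=176.1. 23·(0.5048 − sin(2π·0.5048)/(2π)) = 11.7220 → s = 11.7220

11.7220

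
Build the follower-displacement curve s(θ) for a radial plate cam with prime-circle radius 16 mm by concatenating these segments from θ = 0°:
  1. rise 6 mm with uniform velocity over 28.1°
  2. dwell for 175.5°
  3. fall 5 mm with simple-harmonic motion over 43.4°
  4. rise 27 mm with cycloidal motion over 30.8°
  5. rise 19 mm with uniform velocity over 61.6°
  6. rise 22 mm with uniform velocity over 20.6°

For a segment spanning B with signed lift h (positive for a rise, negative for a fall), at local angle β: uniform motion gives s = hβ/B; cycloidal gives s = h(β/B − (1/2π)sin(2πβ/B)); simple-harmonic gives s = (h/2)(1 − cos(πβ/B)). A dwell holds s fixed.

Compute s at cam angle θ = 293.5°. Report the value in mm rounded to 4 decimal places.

seg 1 [0°–28.1°] uniform, h=6: full span → s += 6 → s = 6.0000
seg 2 [28.1°–203.6°] dwell: s stays 6.0000
seg 3 [203.6°–247°] simple-harmonic, h=-5: full span → s += -5 → s = 1.0000
seg 4 [247°–277.8°] cycloidal, h=27: full span → s += 27 → s = 28.0000
seg 5 [277.8°–339.4°] uniform, h=19: θ=293.5° here. β=15.7, B=61.6. 19·15.7/61.6 = 4.8425 → s = 32.8425

32.8425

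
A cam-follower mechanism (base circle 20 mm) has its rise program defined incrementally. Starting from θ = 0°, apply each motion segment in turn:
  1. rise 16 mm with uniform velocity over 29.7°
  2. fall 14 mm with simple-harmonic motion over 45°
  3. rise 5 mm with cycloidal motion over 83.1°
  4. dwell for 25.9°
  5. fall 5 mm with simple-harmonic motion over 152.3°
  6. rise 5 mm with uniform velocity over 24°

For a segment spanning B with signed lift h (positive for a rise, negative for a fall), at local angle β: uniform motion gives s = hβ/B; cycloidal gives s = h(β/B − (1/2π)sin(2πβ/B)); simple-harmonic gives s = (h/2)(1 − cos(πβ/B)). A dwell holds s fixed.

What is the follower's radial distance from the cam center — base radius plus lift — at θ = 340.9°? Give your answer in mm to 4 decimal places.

seg 1 [0°–29.7°] uniform, h=16: full span → s += 16 → s = 16.0000
seg 2 [29.7°–74.7°] simple-harmonic, h=-14: full span → s += -14 → s = 2.0000
seg 3 [74.7°–157.8°] cycloidal, h=5: full span → s += 5 → s = 7.0000
seg 4 [157.8°–183.7°] dwell: s stays 7.0000
seg 5 [183.7°–336°] simple-harmonic, h=-5: full span → s += -5 → s = 2.0000
seg 6 [336°–360°] uniform, h=5: θ=340.9° here. β=4.9, B=24. 5·4.9/24 = 1.0208 → s = 3.0208
radial distance = base radius + s = 20 + 3.0208 = 23.0208

23.0208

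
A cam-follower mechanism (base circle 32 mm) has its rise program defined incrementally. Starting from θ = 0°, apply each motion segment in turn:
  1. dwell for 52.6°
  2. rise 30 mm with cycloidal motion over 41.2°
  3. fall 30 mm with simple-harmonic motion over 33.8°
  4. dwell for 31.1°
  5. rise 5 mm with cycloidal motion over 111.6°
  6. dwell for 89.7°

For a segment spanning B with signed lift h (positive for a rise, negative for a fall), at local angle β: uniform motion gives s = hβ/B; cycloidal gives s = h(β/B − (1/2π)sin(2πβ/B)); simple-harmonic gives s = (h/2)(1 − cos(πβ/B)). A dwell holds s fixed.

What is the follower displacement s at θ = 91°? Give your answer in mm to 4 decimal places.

seg 1 [0°–52.6°] dwell: s stays 0.0000
seg 2 [52.6°–93.8°] cycloidal, h=30: θ=91° here. β=38.4, B=41.2. 30·(0.9320 − sin(2π·0.9320)/(2π)) = 29.9386 → s = 29.9386

29.9386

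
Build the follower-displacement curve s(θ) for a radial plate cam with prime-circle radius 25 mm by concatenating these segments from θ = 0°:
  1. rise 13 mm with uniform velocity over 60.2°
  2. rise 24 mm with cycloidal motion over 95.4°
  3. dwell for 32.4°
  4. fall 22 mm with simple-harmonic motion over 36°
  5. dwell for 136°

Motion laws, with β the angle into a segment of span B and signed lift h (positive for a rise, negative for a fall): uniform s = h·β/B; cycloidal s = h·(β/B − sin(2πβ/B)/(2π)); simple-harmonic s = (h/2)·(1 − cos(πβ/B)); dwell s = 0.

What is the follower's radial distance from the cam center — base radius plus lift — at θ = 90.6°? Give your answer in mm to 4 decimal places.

seg 1 [0°–60.2°] uniform, h=13: full span → s += 13 → s = 13.0000
seg 2 [60.2°–155.6°] cycloidal, h=24: θ=90.6° here. β=30.4, B=95.4. 24·(0.3187 − sin(2π·0.3187)/(2π)) = 4.1780 → s = 17.1780
radial distance = base radius + s = 25 + 17.1780 = 42.1780

42.1780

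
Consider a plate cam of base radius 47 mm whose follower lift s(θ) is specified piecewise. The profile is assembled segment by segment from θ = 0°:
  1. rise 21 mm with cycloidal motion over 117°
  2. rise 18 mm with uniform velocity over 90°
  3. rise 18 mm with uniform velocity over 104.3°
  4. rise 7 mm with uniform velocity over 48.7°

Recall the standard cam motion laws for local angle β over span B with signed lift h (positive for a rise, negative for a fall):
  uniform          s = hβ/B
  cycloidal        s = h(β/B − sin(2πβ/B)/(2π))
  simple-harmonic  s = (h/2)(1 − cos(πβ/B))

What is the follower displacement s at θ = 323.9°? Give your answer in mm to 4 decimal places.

seg 1 [0°–117°] cycloidal, h=21: full span → s += 21 → s = 21.0000
seg 2 [117°–207°] uniform, h=18: full span → s += 18 → s = 39.0000
seg 3 [207°–311.3°] uniform, h=18: full span → s += 18 → s = 57.0000
seg 4 [311.3°–360°] uniform, h=7: θ=323.9° here. β=12.6, B=48.7. 7·12.6/48.7 = 1.8111 → s = 58.8111

58.8111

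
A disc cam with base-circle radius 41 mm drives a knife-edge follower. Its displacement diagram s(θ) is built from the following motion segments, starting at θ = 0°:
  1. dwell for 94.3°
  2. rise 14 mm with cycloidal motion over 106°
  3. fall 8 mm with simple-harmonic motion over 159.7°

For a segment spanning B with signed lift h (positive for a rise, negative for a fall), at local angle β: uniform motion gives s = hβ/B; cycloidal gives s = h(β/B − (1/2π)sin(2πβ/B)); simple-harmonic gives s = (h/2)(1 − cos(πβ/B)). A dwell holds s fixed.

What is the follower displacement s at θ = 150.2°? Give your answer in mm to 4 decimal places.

seg 1 [0°–94.3°] dwell: s stays 0.0000
seg 2 [94.3°–200.3°] cycloidal, h=14: θ=150.2° here. β=55.9, B=106. 14·(0.5274 − sin(2π·0.5274)/(2π)) = 7.7642 → s = 7.7642

7.7642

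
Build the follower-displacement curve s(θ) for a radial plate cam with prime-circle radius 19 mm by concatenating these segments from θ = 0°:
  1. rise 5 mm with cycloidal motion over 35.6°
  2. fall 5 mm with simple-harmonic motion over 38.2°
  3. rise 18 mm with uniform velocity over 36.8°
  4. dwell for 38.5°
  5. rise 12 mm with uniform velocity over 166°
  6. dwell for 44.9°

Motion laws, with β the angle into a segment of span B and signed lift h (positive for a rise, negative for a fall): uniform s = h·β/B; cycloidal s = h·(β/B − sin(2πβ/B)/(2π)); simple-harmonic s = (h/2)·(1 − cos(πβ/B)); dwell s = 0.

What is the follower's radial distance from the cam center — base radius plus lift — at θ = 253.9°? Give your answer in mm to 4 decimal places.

seg 1 [0°–35.6°] cycloidal, h=5: full span → s += 5 → s = 5.0000
seg 2 [35.6°–73.8°] simple-harmonic, h=-5: full span → s += -5 → s = 0.0000
seg 3 [73.8°–110.6°] uniform, h=18: full span → s += 18 → s = 18.0000
seg 4 [110.6°–149.1°] dwell: s stays 18.0000
seg 5 [149.1°–315.1°] uniform, h=12: θ=253.9° here. β=104.8, B=166. 12·104.8/166 = 7.5759 → s = 25.5759
radial distance = base radius + s = 19 + 25.5759 = 44.5759

44.5759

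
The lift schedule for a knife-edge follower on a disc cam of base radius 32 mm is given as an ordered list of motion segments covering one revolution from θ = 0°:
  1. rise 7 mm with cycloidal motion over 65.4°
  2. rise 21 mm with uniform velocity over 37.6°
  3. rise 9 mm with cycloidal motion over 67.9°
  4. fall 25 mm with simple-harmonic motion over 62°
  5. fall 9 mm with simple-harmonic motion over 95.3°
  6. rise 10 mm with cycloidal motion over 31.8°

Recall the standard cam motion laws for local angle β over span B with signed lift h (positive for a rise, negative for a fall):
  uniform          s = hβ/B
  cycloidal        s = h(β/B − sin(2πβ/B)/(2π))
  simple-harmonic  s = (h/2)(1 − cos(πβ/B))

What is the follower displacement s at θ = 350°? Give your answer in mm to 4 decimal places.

seg 1 [0°–65.4°] cycloidal, h=7: full span → s += 7 → s = 7.0000
seg 2 [65.4°–103°] uniform, h=21: full span → s += 21 → s = 28.0000
seg 3 [103°–170.9°] cycloidal, h=9: full span → s += 9 → s = 37.0000
seg 4 [170.9°–232.9°] simple-harmonic, h=-25: full span → s += -25 → s = 12.0000
seg 5 [232.9°–328.2°] simple-harmonic, h=-9: full span → s += -9 → s = 3.0000
seg 6 [328.2°–360°] cycloidal, h=10: θ=350° here. β=21.8, B=31.8. 10·(0.6855 − sin(2π·0.6855)/(2π)) = 8.3181 → s = 11.3181

11.3181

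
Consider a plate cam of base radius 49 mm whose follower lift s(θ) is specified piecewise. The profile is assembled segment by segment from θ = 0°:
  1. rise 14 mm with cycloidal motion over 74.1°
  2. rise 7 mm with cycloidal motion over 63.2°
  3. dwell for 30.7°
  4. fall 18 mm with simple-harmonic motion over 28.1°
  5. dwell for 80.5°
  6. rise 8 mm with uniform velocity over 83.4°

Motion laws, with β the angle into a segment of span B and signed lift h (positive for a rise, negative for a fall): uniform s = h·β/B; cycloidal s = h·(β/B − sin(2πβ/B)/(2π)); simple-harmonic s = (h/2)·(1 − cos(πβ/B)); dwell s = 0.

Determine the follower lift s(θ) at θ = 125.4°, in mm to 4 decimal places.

seg 1 [0°–74.1°] cycloidal, h=14: full span → s += 14 → s = 14.0000
seg 2 [74.1°–137.3°] cycloidal, h=7: θ=125.4° here. β=51.3, B=63.2. 7·(0.8117 − sin(2π·0.8117)/(2π)) = 6.7133 → s = 20.7133

20.7133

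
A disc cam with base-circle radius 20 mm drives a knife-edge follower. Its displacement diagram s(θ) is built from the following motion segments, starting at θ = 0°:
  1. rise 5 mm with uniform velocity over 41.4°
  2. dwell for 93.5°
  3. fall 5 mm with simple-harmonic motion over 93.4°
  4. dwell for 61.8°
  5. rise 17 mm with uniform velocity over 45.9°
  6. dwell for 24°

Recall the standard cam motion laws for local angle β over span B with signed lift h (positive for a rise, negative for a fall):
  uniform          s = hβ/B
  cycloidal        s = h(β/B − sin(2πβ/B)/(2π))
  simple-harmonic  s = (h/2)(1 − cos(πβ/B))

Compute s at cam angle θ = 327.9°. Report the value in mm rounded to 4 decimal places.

seg 1 [0°–41.4°] uniform, h=5: full span → s += 5 → s = 5.0000
seg 2 [41.4°–134.9°] dwell: s stays 5.0000
seg 3 [134.9°–228.3°] simple-harmonic, h=-5: full span → s += -5 → s = 0.0000
seg 4 [228.3°–290.1°] dwell: s stays 0.0000
seg 5 [290.1°–336°] uniform, h=17: θ=327.9° here. β=37.8, B=45.9. 17·37.8/45.9 = 14.0000 → s = 14.0000

14.0000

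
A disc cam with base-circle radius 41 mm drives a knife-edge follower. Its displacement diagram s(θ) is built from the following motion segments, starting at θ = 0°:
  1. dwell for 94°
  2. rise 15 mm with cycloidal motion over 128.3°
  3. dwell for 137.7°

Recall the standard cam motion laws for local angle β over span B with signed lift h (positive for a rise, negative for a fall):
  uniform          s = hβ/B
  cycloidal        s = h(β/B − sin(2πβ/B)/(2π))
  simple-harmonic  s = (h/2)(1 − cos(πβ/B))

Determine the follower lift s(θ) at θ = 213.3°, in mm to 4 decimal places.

seg 1 [0°–94°] dwell: s stays 0.0000
seg 2 [94°–222.3°] cycloidal, h=15: θ=213.3° here. β=119.3, B=128.3. 15·(0.9299 − sin(2π·0.9299)/(2π)) = 14.9663 → s = 14.9663

14.9663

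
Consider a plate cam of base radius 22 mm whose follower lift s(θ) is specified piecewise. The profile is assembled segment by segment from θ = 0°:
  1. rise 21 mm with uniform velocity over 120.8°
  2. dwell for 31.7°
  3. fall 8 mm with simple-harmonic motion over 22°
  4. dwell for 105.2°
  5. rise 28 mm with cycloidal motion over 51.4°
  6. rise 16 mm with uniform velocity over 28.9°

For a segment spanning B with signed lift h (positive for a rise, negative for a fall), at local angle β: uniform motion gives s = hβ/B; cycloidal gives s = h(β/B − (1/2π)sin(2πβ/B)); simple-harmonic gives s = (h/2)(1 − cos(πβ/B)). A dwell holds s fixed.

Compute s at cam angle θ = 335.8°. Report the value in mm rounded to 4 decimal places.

seg 1 [0°–120.8°] uniform, h=21: full span → s += 21 → s = 21.0000
seg 2 [120.8°–152.5°] dwell: s stays 21.0000
seg 3 [152.5°–174.5°] simple-harmonic, h=-8: full span → s += -8 → s = 13.0000
seg 4 [174.5°–279.7°] dwell: s stays 13.0000
seg 5 [279.7°–331.1°] cycloidal, h=28: full span → s += 28 → s = 41.0000
seg 6 [331.1°–360°] uniform, h=16: θ=335.8° here. β=4.7, B=28.9. 16·4.7/28.9 = 2.6021 → s = 43.6021

43.6021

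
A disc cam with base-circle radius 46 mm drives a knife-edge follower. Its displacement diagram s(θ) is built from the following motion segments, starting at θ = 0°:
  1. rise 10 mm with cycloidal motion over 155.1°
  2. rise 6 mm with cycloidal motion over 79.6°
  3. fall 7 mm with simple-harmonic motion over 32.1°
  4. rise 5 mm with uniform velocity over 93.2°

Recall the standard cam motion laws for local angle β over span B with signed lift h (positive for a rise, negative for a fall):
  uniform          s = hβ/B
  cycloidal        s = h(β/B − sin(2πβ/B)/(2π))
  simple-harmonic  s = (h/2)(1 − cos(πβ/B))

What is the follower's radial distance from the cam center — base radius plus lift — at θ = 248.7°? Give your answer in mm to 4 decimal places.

seg 1 [0°–155.1°] cycloidal, h=10: full span → s += 10 → s = 10.0000
seg 2 [155.1°–234.7°] cycloidal, h=6: full span → s += 6 → s = 16.0000
seg 3 [234.7°–266.8°] simple-harmonic, h=-7: θ=248.7° here. β=14, B=32.1. -7/2·(1 − cos(π·0.4361)) = -2.8025 → s = 13.1975
radial distance = base radius + s = 46 + 13.1975 = 59.1975

59.1975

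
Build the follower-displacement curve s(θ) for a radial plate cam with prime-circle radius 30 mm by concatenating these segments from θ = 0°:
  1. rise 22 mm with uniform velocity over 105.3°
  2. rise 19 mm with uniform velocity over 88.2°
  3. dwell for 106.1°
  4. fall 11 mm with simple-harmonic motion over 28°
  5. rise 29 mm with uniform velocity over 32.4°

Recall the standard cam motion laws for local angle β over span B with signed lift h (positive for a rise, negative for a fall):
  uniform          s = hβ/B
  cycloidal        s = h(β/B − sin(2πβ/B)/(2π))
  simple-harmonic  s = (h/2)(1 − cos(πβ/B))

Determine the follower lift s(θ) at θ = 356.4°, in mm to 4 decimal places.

seg 1 [0°–105.3°] uniform, h=22: full span → s += 22 → s = 22.0000
seg 2 [105.3°–193.5°] uniform, h=19: full span → s += 19 → s = 41.0000
seg 3 [193.5°–299.6°] dwell: s stays 41.0000
seg 4 [299.6°–327.6°] simple-harmonic, h=-11: full span → s += -11 → s = 30.0000
seg 5 [327.6°–360°] uniform, h=29: θ=356.4° here. β=28.8, B=32.4. 29·28.8/32.4 = 25.7778 → s = 55.7778

55.7778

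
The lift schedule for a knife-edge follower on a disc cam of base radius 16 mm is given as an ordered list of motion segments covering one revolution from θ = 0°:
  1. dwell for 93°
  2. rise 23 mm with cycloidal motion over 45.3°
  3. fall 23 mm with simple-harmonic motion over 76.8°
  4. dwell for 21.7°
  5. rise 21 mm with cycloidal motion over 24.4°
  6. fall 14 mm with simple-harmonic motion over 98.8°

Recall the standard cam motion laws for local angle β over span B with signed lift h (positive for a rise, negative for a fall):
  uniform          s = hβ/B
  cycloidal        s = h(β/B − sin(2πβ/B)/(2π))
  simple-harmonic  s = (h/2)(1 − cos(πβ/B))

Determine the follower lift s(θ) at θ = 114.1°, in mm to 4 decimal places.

seg 1 [0°–93°] dwell: s stays 0.0000
seg 2 [93°–138.3°] cycloidal, h=23: θ=114.1° here. β=21.1, B=45.3. 23·(0.4658 − sin(2π·0.4658)/(2π)) = 9.9321 → s = 9.9321

9.9321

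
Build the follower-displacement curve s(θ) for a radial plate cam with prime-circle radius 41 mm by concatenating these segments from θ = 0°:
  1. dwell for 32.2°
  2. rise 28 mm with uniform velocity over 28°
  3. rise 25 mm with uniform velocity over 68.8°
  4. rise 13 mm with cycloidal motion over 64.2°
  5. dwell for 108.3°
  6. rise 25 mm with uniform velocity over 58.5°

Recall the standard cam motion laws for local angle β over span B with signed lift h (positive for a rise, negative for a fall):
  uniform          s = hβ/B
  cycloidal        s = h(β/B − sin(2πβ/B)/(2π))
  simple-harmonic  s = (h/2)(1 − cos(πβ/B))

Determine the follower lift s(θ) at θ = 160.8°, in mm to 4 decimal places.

seg 1 [0°–32.2°] dwell: s stays 0.0000
seg 2 [32.2°–60.2°] uniform, h=28: full span → s += 28 → s = 28.0000
seg 3 [60.2°–129°] uniform, h=25: full span → s += 25 → s = 53.0000
seg 4 [129°–193.2°] cycloidal, h=13: θ=160.8° here. β=31.8, B=64.2. 13·(0.4953 − sin(2π·0.4953)/(2π)) = 6.3785 → s = 59.3785

59.3785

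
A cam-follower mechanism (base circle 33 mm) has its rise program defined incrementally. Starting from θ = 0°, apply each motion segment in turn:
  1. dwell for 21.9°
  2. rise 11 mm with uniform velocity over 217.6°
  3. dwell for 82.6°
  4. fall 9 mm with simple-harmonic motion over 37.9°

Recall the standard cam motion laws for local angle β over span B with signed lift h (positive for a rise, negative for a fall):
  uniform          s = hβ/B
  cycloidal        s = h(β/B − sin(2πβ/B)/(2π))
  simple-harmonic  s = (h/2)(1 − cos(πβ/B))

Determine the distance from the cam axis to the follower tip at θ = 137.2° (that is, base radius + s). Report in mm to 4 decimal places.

seg 1 [0°–21.9°] dwell: s stays 0.0000
seg 2 [21.9°–239.5°] uniform, h=11: θ=137.2° here. β=115.3, B=217.6. 11·115.3/217.6 = 5.8286 → s = 5.8286
radial distance = base radius + s = 33 + 5.8286 = 38.8286

38.8286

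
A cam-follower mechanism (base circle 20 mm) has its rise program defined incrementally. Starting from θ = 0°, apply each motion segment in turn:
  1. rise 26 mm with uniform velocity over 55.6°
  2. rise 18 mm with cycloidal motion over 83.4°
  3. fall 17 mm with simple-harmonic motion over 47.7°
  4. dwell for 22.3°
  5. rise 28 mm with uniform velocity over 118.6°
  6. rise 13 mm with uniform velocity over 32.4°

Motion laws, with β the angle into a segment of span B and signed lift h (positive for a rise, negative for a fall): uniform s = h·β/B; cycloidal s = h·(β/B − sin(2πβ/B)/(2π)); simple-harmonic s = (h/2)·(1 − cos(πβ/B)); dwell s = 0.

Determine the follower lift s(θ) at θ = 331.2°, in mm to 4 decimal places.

seg 1 [0°–55.6°] uniform, h=26: full span → s += 26 → s = 26.0000
seg 2 [55.6°–139°] cycloidal, h=18: full span → s += 18 → s = 44.0000
seg 3 [139°–186.7°] simple-harmonic, h=-17: full span → s += -17 → s = 27.0000
seg 4 [186.7°–209°] dwell: s stays 27.0000
seg 5 [209°–327.6°] uniform, h=28: full span → s += 28 → s = 55.0000
seg 6 [327.6°–360°] uniform, h=13: θ=331.2° here. β=3.6, B=32.4. 13·3.6/32.4 = 1.4444 → s = 56.4444

56.4444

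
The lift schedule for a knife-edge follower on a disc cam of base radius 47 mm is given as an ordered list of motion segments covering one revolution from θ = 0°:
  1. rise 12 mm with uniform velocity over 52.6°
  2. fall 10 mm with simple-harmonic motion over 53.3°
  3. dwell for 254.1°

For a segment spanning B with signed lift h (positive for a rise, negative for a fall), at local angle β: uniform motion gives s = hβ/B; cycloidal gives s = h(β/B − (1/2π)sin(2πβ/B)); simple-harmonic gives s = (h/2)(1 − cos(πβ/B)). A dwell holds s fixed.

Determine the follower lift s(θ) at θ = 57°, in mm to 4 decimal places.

seg 1 [0°–52.6°] uniform, h=12: full span → s += 12 → s = 12.0000
seg 2 [52.6°–105.9°] simple-harmonic, h=-10: θ=57° here. β=4.4, B=53.3. -10/2·(1 − cos(π·0.0826)) = -0.1672 → s = 11.8328

11.8328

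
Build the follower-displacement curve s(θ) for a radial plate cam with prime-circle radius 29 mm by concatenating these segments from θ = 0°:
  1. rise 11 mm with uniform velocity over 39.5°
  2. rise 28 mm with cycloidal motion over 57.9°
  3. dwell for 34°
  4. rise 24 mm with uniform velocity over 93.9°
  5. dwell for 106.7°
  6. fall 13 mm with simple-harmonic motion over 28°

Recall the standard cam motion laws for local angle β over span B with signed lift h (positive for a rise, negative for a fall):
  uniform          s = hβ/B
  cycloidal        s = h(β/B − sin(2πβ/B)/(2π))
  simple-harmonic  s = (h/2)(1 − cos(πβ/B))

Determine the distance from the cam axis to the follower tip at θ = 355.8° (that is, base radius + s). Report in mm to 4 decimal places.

seg 1 [0°–39.5°] uniform, h=11: full span → s += 11 → s = 11.0000
seg 2 [39.5°–97.4°] cycloidal, h=28: full span → s += 28 → s = 39.0000
seg 3 [97.4°–131.4°] dwell: s stays 39.0000
seg 4 [131.4°–225.3°] uniform, h=24: full span → s += 24 → s = 63.0000
seg 5 [225.3°–332°] dwell: s stays 63.0000
seg 6 [332°–360°] simple-harmonic, h=-13: θ=355.8° here. β=23.8, B=28. -13/2·(1 − cos(π·0.8500)) = -12.2915 → s = 50.7085
radial distance = base radius + s = 29 + 50.7085 = 79.7085

79.7085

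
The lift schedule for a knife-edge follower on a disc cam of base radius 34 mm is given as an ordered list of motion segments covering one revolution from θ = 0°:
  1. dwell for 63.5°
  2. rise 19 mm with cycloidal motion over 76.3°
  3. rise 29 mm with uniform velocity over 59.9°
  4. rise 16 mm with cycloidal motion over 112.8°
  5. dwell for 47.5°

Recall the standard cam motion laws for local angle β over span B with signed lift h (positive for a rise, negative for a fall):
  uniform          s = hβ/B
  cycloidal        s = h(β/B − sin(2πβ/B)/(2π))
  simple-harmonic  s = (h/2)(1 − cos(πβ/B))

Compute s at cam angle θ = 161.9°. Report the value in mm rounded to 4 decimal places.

seg 1 [0°–63.5°] dwell: s stays 0.0000
seg 2 [63.5°–139.8°] cycloidal, h=19: full span → s += 19 → s = 19.0000
seg 3 [139.8°–199.7°] uniform, h=29: θ=161.9° here. β=22.1, B=59.9. 29·22.1/59.9 = 10.6995 → s = 29.6995

29.6995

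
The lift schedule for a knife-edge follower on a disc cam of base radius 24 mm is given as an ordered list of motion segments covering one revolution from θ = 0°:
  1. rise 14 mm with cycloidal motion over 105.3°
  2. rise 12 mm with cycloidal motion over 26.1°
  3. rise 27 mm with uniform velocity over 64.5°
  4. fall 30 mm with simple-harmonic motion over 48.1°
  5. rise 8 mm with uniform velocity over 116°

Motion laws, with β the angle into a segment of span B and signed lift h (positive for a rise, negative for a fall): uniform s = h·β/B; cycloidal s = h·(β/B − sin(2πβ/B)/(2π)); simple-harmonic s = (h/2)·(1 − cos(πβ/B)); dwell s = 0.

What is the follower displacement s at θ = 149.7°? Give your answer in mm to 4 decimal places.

seg 1 [0°–105.3°] cycloidal, h=14: full span → s += 14 → s = 14.0000
seg 2 [105.3°–131.4°] cycloidal, h=12: full span → s += 12 → s = 26.0000
seg 3 [131.4°–195.9°] uniform, h=27: θ=149.7° here. β=18.3, B=64.5. 27·18.3/64.5 = 7.6605 → s = 33.6605

33.6605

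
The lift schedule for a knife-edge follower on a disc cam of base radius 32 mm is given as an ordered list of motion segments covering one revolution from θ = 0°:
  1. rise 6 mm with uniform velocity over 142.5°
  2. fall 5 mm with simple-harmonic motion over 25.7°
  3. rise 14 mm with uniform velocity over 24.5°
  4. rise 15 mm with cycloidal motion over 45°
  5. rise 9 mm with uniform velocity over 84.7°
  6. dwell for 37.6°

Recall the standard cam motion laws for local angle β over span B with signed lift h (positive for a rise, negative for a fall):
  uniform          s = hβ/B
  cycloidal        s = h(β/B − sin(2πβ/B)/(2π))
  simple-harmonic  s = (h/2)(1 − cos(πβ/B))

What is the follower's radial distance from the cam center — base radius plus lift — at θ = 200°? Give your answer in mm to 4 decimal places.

seg 1 [0°–142.5°] uniform, h=6: full span → s += 6 → s = 6.0000
seg 2 [142.5°–168.2°] simple-harmonic, h=-5: full span → s += -5 → s = 1.0000
seg 3 [168.2°–192.7°] uniform, h=14: full span → s += 14 → s = 15.0000
seg 4 [192.7°–237.7°] cycloidal, h=15: θ=200° here. β=7.3, B=45. 15·(0.1622 − sin(2π·0.1622)/(2π)) = 0.4000 → s = 15.4000
radial distance = base radius + s = 32 + 15.4000 = 47.4000

47.4000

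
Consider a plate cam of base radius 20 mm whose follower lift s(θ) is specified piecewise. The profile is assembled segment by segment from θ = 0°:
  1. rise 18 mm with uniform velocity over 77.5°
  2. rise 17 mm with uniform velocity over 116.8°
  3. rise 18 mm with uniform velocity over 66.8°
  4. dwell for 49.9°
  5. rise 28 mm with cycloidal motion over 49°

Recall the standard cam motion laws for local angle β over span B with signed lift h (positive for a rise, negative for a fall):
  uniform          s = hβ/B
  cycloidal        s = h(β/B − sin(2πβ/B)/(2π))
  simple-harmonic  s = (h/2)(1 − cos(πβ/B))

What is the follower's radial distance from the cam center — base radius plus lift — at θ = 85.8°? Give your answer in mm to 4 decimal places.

seg 1 [0°–77.5°] uniform, h=18: full span → s += 18 → s = 18.0000
seg 2 [77.5°–194.3°] uniform, h=17: θ=85.8° here. β=8.3, B=116.8. 17·8.3/116.8 = 1.2080 → s = 19.2080
radial distance = base radius + s = 20 + 19.2080 = 39.2080

39.2080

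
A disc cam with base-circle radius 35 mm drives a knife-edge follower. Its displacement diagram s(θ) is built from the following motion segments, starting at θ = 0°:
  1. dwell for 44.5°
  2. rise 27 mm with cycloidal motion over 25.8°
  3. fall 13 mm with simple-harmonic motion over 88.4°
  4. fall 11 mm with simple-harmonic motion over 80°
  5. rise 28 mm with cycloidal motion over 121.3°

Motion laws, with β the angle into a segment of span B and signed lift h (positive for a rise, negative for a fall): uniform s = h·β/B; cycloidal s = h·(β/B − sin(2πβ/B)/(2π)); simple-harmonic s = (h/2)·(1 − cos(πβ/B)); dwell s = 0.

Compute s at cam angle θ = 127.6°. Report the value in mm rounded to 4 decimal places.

seg 1 [0°–44.5°] dwell: s stays 0.0000
seg 2 [44.5°–70.3°] cycloidal, h=27: full span → s += 27 → s = 27.0000
seg 3 [70.3°–158.7°] simple-harmonic, h=-13: θ=127.6° here. β=57.3, B=88.4. -13/2·(1 − cos(π·0.6482)) = -9.4180 → s = 17.5820

17.5820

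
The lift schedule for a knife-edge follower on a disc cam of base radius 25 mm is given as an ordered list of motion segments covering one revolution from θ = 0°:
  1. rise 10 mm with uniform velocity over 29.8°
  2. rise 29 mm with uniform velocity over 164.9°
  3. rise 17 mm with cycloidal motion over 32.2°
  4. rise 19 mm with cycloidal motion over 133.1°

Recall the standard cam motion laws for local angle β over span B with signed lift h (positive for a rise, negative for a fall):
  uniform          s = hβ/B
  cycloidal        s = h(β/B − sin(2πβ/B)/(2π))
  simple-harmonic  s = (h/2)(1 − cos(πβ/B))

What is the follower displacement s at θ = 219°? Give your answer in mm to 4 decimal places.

seg 1 [0°–29.8°] uniform, h=10: full span → s += 10 → s = 10.0000
seg 2 [29.8°–194.7°] uniform, h=29: full span → s += 29 → s = 39.0000
seg 3 [194.7°–226.9°] cycloidal, h=17: θ=219° here. β=24.3, B=32.2. 17·(0.7547 − sin(2π·0.7547)/(2π)) = 15.5337 → s = 54.5337

54.5337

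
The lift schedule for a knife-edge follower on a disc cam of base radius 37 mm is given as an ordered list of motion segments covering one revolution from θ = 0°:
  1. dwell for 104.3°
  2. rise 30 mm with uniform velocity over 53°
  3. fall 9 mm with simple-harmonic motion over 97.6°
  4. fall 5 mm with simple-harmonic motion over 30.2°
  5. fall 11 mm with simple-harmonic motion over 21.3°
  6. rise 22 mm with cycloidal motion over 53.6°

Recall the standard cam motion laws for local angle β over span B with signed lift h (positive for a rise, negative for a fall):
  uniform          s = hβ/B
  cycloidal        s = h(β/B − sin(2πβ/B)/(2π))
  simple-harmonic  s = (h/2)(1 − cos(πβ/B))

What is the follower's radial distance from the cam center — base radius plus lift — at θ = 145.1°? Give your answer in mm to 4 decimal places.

seg 1 [0°–104.3°] dwell: s stays 0.0000
seg 2 [104.3°–157.3°] uniform, h=30: θ=145.1° here. β=40.8, B=53. 30·40.8/53 = 23.0943 → s = 23.0943
radial distance = base radius + s = 37 + 23.0943 = 60.0943

60.0943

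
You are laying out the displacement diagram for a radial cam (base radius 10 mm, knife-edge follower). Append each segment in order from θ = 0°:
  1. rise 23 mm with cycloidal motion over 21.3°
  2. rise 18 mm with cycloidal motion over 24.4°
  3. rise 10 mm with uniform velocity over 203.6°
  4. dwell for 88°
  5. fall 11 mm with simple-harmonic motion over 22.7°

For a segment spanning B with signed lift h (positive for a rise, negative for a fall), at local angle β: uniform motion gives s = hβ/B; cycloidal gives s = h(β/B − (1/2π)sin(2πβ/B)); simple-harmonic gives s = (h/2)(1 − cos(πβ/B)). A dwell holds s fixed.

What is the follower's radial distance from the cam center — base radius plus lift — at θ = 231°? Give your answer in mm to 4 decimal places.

seg 1 [0°–21.3°] cycloidal, h=23: full span → s += 23 → s = 23.0000
seg 2 [21.3°–45.7°] cycloidal, h=18: full span → s += 18 → s = 41.0000
seg 3 [45.7°–249.3°] uniform, h=10: θ=231° here. β=185.3, B=203.6. 10·185.3/203.6 = 9.1012 → s = 50.1012
radial distance = base radius + s = 10 + 50.1012 = 60.1012

60.1012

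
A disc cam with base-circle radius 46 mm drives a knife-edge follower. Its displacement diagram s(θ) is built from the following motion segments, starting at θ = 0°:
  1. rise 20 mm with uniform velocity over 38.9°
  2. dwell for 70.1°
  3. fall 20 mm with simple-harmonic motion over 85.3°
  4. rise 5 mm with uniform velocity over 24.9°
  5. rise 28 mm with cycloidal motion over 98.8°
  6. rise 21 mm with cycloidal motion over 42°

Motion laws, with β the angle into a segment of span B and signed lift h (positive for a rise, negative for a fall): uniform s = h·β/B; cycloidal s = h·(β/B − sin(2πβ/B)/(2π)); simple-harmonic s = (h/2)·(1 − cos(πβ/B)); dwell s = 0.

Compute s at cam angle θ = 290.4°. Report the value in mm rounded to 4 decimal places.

seg 1 [0°–38.9°] uniform, h=20: full span → s += 20 → s = 20.0000
seg 2 [38.9°–109°] dwell: s stays 20.0000
seg 3 [109°–194.3°] simple-harmonic, h=-20: full span → s += -20 → s = 0.0000
seg 4 [194.3°–219.2°] uniform, h=5: full span → s += 5 → s = 5.0000
seg 5 [219.2°–318°] cycloidal, h=28: θ=290.4° here. β=71.2, B=98.8. 28·(0.7206 − sin(2π·0.7206)/(2π)) = 24.5589 → s = 29.5589

29.5589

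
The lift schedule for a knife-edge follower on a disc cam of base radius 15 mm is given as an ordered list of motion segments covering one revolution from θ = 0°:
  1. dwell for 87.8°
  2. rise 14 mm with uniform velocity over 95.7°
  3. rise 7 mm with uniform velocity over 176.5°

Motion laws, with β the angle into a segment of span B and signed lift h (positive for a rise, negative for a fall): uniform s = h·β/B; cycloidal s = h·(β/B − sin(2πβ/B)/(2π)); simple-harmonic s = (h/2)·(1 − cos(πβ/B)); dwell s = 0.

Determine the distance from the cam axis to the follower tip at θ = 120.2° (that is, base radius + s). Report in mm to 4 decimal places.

seg 1 [0°–87.8°] dwell: s stays 0.0000
seg 2 [87.8°–183.5°] uniform, h=14: θ=120.2° here. β=32.4, B=95.7. 14·32.4/95.7 = 4.7398 → s = 4.7398
radial distance = base radius + s = 15 + 4.7398 = 19.7398

19.7398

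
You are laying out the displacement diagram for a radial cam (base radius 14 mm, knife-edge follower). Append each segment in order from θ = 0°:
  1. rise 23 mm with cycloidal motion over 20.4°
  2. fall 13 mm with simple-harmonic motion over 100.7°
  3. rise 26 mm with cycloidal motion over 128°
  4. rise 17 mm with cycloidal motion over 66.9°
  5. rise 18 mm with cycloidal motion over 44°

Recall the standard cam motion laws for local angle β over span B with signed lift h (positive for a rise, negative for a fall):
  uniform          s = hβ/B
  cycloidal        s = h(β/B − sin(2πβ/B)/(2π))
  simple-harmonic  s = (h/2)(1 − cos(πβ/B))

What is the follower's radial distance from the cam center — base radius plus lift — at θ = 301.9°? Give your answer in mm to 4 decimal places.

seg 1 [0°–20.4°] cycloidal, h=23: full span → s += 23 → s = 23.0000
seg 2 [20.4°–121.1°] simple-harmonic, h=-13: full span → s += -13 → s = 10.0000
seg 3 [121.1°–249.1°] cycloidal, h=26: full span → s += 26 → s = 36.0000
seg 4 [249.1°–316°] cycloidal, h=17: θ=301.9° here. β=52.8, B=66.9. 17·(0.7892 − sin(2π·0.7892)/(2π)) = 16.0409 → s = 52.0409
radial distance = base radius + s = 14 + 52.0409 = 66.0409

66.0409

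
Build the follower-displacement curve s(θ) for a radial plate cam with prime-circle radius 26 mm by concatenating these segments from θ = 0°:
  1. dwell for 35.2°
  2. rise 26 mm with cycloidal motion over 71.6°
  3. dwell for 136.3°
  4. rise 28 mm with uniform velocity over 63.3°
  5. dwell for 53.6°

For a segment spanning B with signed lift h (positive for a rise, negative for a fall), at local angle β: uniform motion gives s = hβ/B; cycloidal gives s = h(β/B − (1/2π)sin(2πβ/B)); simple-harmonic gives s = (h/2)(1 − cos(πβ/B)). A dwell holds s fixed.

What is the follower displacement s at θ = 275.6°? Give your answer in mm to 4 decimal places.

seg 1 [0°–35.2°] dwell: s stays 0.0000
seg 2 [35.2°–106.8°] cycloidal, h=26: full span → s += 26 → s = 26.0000
seg 3 [106.8°–243.1°] dwell: s stays 26.0000
seg 4 [243.1°–306.4°] uniform, h=28: θ=275.6° here. β=32.5, B=63.3. 28·32.5/63.3 = 14.3760 → s = 40.3760

40.3760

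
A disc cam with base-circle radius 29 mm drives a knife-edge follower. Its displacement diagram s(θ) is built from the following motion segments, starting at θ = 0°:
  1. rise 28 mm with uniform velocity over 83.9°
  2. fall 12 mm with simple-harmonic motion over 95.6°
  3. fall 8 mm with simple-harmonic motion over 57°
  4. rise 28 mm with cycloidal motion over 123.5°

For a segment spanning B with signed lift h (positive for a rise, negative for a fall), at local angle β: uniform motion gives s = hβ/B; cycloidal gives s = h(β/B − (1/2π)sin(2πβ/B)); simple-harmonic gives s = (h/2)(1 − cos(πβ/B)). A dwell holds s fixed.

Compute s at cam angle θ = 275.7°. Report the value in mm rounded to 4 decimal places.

seg 1 [0°–83.9°] uniform, h=28: full span → s += 28 → s = 28.0000
seg 2 [83.9°–179.5°] simple-harmonic, h=-12: full span → s += -12 → s = 16.0000
seg 3 [179.5°–236.5°] simple-harmonic, h=-8: full span → s += -8 → s = 8.0000
seg 4 [236.5°–360°] cycloidal, h=28: θ=275.7° here. β=39.2, B=123.5. 28·(0.3174 − sin(2π·0.3174)/(2π)) = 4.8249 → s = 12.8249

12.8249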